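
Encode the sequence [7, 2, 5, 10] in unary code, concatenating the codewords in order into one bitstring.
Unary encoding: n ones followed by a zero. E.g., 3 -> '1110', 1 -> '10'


Encode each number as n ones followed by a terminating 0:
  7 -> 11111110 (8 bits)
  2 -> 110 (3 bits)
  5 -> 111110 (6 bits)
  10 -> 11111111110 (11 bits)
Total length = 8 + 3 + 6 + 11 = 28 bits.

Unary([7, 2, 5, 10]) = 1111111011011111011111111110 (28 bits)


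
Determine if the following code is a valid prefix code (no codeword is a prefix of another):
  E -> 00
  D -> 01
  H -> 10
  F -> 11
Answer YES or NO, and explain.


Checking each pair (does one codeword prefix another?):
  E='00' vs D='01': no prefix
  E='00' vs H='10': no prefix
  E='00' vs F='11': no prefix
  D='01' vs E='00': no prefix
  D='01' vs H='10': no prefix
  D='01' vs F='11': no prefix
  H='10' vs E='00': no prefix
  H='10' vs D='01': no prefix
  H='10' vs F='11': no prefix
  F='11' vs E='00': no prefix
  F='11' vs D='01': no prefix
  F='11' vs H='10': no prefix
No violation found over all pairs.

YES -- this is a valid prefix code. No codeword is a prefix of any other codeword.


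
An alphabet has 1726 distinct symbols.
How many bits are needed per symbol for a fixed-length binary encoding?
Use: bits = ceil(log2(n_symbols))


log2(1726) = 10.7532
Bracket: 2^10 = 1024 < 1726 <= 2^11 = 2048
So ceil(log2(1726)) = 11

bits = ceil(log2(1726)) = ceil(10.7532) = 11 bits


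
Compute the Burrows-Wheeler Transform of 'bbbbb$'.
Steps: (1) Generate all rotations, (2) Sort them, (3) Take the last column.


Rotations (sorted):
  0: $bbbbb -> last char: b
  1: b$bbbb -> last char: b
  2: bb$bbb -> last char: b
  3: bbb$bb -> last char: b
  4: bbbb$b -> last char: b
  5: bbbbb$ -> last char: $


BWT = bbbbb$


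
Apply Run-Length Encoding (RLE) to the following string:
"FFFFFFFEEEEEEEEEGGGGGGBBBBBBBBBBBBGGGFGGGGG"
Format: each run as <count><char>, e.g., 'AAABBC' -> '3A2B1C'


Scanning runs left to right:
  i=0: run of 'F' x 7 -> '7F'
  i=7: run of 'E' x 9 -> '9E'
  i=16: run of 'G' x 6 -> '6G'
  i=22: run of 'B' x 12 -> '12B'
  i=34: run of 'G' x 3 -> '3G'
  i=37: run of 'F' x 1 -> '1F'
  i=38: run of 'G' x 5 -> '5G'

RLE = 7F9E6G12B3G1F5G


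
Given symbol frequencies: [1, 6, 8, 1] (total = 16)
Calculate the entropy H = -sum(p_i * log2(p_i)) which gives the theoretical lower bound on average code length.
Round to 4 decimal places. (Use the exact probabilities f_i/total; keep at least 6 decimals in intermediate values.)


Per-symbol terms -p_i * log2(p_i) with p_i = f_i/16:
  p = 1/16 = 0.062500: log2(p) = -4.000000, -p*log2(p) = 0.250000
  p = 6/16 = 0.375000: log2(p) = -1.415037, -p*log2(p) = 0.530639
  p = 8/16 = 0.500000: log2(p) = -1.000000, -p*log2(p) = 0.500000
  p = 1/16 = 0.062500: log2(p) = -4.000000, -p*log2(p) = 0.250000
H = 0.250000 + 0.530639 + 0.500000 + 0.250000 = 1.530639

H = 1.5306 bits/symbol


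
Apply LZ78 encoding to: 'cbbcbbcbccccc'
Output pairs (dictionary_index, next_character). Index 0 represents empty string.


LZ78 encoding steps:
Dictionary: {0: ''}
Step 1: w='' (idx 0), next='c' -> output (0, 'c'), add 'c' as idx 1
Step 2: w='' (idx 0), next='b' -> output (0, 'b'), add 'b' as idx 2
Step 3: w='b' (idx 2), next='c' -> output (2, 'c'), add 'bc' as idx 3
Step 4: w='b' (idx 2), next='b' -> output (2, 'b'), add 'bb' as idx 4
Step 5: w='c' (idx 1), next='b' -> output (1, 'b'), add 'cb' as idx 5
Step 6: w='c' (idx 1), next='c' -> output (1, 'c'), add 'cc' as idx 6
Step 7: w='cc' (idx 6), next='c' -> output (6, 'c'), add 'ccc' as idx 7


Encoded: [(0, 'c'), (0, 'b'), (2, 'c'), (2, 'b'), (1, 'b'), (1, 'c'), (6, 'c')]


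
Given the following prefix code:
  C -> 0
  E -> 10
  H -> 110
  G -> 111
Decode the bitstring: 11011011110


Decoding step by step:
Bits 110 -> H
Bits 110 -> H
Bits 111 -> G
Bits 10 -> E


Decoded message: HHGE


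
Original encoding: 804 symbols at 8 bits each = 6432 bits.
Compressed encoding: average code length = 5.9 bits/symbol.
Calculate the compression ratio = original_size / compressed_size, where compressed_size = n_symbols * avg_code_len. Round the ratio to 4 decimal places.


original_size = n_symbols * orig_bits = 804 * 8 = 6432 bits
compressed_size = n_symbols * avg_code_len = 804 * 5.9 = 4743.6 bits
ratio = original_size / compressed_size = 6432 / 4743.6 = 1.3559

Compression ratio = 1.3559


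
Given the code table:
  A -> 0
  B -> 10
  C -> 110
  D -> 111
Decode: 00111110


Decoding:
0 -> A
0 -> A
111 -> D
110 -> C


Result: AADC


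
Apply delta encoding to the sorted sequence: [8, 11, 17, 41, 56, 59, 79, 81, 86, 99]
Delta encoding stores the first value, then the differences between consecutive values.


First value: 8
Deltas:
  11 - 8 = 3
  17 - 11 = 6
  41 - 17 = 24
  56 - 41 = 15
  59 - 56 = 3
  79 - 59 = 20
  81 - 79 = 2
  86 - 81 = 5
  99 - 86 = 13


Delta encoded: [8, 3, 6, 24, 15, 3, 20, 2, 5, 13]


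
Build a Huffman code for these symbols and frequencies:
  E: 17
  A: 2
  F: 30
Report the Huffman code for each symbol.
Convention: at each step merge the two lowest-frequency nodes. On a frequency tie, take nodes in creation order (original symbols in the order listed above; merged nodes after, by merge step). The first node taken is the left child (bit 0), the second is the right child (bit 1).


Huffman tree construction:
Step 1: Merge A(2) + E(17) = 19
Step 2: Merge (A+E)(19) + F(30) = 49
Read each symbol's code off the tree from the root (left child = 0, right child = 1).

Codes:
  E: 01 (length 2)
  A: 00 (length 2)
  F: 1 (length 1)
Average code length: 68/49 = 1.3878 bits/symbol


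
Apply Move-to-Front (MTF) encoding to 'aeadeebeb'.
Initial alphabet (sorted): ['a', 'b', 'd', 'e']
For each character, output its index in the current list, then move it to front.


MTF encoding:
'a': index 0 in ['a', 'b', 'd', 'e'] -> ['a', 'b', 'd', 'e']
'e': index 3 in ['a', 'b', 'd', 'e'] -> ['e', 'a', 'b', 'd']
'a': index 1 in ['e', 'a', 'b', 'd'] -> ['a', 'e', 'b', 'd']
'd': index 3 in ['a', 'e', 'b', 'd'] -> ['d', 'a', 'e', 'b']
'e': index 2 in ['d', 'a', 'e', 'b'] -> ['e', 'd', 'a', 'b']
'e': index 0 in ['e', 'd', 'a', 'b'] -> ['e', 'd', 'a', 'b']
'b': index 3 in ['e', 'd', 'a', 'b'] -> ['b', 'e', 'd', 'a']
'e': index 1 in ['b', 'e', 'd', 'a'] -> ['e', 'b', 'd', 'a']
'b': index 1 in ['e', 'b', 'd', 'a'] -> ['b', 'e', 'd', 'a']


Output: [0, 3, 1, 3, 2, 0, 3, 1, 1]


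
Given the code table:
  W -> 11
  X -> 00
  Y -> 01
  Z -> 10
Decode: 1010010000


Decoding:
10 -> Z
10 -> Z
01 -> Y
00 -> X
00 -> X


Result: ZZYXX


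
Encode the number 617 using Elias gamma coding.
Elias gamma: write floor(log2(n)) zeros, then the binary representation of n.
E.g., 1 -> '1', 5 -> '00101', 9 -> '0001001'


num_bits = floor(log2(617)) + 1 = 10
leading_zeros = num_bits - 1 = 9
binary(617) = 1001101001

Elias gamma(617) = '000000000' + '1001101001' = 0000000001001101001 (19 bits)


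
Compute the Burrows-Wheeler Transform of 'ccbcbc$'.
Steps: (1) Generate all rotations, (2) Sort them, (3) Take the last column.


Rotations (sorted):
  0: $ccbcbc -> last char: c
  1: bc$ccbc -> last char: c
  2: bcbc$cc -> last char: c
  3: c$ccbcb -> last char: b
  4: cbc$ccb -> last char: b
  5: cbcbc$c -> last char: c
  6: ccbcbc$ -> last char: $


BWT = cccbbc$


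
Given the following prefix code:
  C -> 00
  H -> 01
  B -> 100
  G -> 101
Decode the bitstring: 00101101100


Decoding step by step:
Bits 00 -> C
Bits 101 -> G
Bits 101 -> G
Bits 100 -> B


Decoded message: CGGB


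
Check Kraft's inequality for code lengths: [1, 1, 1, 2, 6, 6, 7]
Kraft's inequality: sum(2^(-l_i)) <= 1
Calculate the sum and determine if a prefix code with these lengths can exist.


Sum = 2^(-1) + 2^(-1) + 2^(-1) + 2^(-2) + 2^(-6) + 2^(-6) + 2^(-7)
    = 0.5 + 0.5 + 0.5 + 0.25 + 0.015625 + 0.015625 + 0.0078125
    = 229/128 = 1.7890625
Since 1.7890625 > 1, Kraft's inequality is NOT satisfied.
A prefix code with these lengths CANNOT exist.

Kraft sum = 1.7890625. Not satisfied.


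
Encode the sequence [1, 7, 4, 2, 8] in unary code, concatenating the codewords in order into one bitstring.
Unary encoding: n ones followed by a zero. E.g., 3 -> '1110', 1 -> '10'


Encode each number as n ones followed by a terminating 0:
  1 -> 10 (2 bits)
  7 -> 11111110 (8 bits)
  4 -> 11110 (5 bits)
  2 -> 110 (3 bits)
  8 -> 111111110 (9 bits)
Total length = 2 + 8 + 5 + 3 + 9 = 27 bits.

Unary([1, 7, 4, 2, 8]) = 101111111011110110111111110 (27 bits)


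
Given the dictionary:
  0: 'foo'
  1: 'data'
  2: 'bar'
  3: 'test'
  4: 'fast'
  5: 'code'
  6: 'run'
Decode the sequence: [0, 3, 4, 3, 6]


Look up each index in the dictionary:
  0 -> 'foo'
  3 -> 'test'
  4 -> 'fast'
  3 -> 'test'
  6 -> 'run'

Decoded: "foo test fast test run"


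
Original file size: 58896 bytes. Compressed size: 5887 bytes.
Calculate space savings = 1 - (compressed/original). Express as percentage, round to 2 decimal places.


ratio = compressed/original = 5887/58896 = 0.099956
savings = 1 - ratio = 1 - 0.099956 = 0.900044
as a percentage: 0.900044 * 100 = 90.0%

Space savings = 1 - 5887/58896 = 90.0%


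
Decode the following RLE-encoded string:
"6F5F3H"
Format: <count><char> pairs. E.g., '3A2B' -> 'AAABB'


Expanding each <count><char> pair:
  6F -> 'FFFFFF'
  5F -> 'FFFFF'
  3H -> 'HHH'

Decoded = FFFFFFFFFFFHHH


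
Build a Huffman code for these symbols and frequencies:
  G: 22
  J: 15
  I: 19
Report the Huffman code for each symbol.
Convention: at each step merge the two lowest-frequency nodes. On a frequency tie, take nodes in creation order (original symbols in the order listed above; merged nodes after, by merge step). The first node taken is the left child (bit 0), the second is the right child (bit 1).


Huffman tree construction:
Step 1: Merge J(15) + I(19) = 34
Step 2: Merge G(22) + (J+I)(34) = 56
Read each symbol's code off the tree from the root (left child = 0, right child = 1).

Codes:
  G: 0 (length 1)
  J: 10 (length 2)
  I: 11 (length 2)
Average code length: 90/56 = 1.6071 bits/symbol


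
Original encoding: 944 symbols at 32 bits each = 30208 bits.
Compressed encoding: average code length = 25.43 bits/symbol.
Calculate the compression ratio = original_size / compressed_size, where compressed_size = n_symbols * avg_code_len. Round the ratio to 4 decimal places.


original_size = n_symbols * orig_bits = 944 * 32 = 30208 bits
compressed_size = n_symbols * avg_code_len = 944 * 25.43 = 24005.92 bits
ratio = original_size / compressed_size = 30208 / 24005.92 = 1.2584

Compression ratio = 1.2584


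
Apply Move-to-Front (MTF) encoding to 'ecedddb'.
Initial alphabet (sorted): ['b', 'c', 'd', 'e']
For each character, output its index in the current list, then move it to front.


MTF encoding:
'e': index 3 in ['b', 'c', 'd', 'e'] -> ['e', 'b', 'c', 'd']
'c': index 2 in ['e', 'b', 'c', 'd'] -> ['c', 'e', 'b', 'd']
'e': index 1 in ['c', 'e', 'b', 'd'] -> ['e', 'c', 'b', 'd']
'd': index 3 in ['e', 'c', 'b', 'd'] -> ['d', 'e', 'c', 'b']
'd': index 0 in ['d', 'e', 'c', 'b'] -> ['d', 'e', 'c', 'b']
'd': index 0 in ['d', 'e', 'c', 'b'] -> ['d', 'e', 'c', 'b']
'b': index 3 in ['d', 'e', 'c', 'b'] -> ['b', 'd', 'e', 'c']


Output: [3, 2, 1, 3, 0, 0, 3]


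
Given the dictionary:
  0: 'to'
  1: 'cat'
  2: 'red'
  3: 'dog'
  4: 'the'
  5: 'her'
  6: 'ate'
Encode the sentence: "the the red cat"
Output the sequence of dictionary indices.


Look up each word in the dictionary:
  'the' -> 4
  'the' -> 4
  'red' -> 2
  'cat' -> 1

Encoded: [4, 4, 2, 1]


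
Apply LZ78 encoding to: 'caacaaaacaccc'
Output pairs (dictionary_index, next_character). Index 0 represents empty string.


LZ78 encoding steps:
Dictionary: {0: ''}
Step 1: w='' (idx 0), next='c' -> output (0, 'c'), add 'c' as idx 1
Step 2: w='' (idx 0), next='a' -> output (0, 'a'), add 'a' as idx 2
Step 3: w='a' (idx 2), next='c' -> output (2, 'c'), add 'ac' as idx 3
Step 4: w='a' (idx 2), next='a' -> output (2, 'a'), add 'aa' as idx 4
Step 5: w='aa' (idx 4), next='c' -> output (4, 'c'), add 'aac' as idx 5
Step 6: w='ac' (idx 3), next='c' -> output (3, 'c'), add 'acc' as idx 6
Step 7: w='c' (idx 1), end of input -> output (1, '')


Encoded: [(0, 'c'), (0, 'a'), (2, 'c'), (2, 'a'), (4, 'c'), (3, 'c'), (1, '')]


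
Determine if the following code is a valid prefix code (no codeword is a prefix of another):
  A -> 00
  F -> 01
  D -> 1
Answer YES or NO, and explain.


Checking each pair (does one codeword prefix another?):
  A='00' vs F='01': no prefix
  A='00' vs D='1': no prefix
  F='01' vs A='00': no prefix
  F='01' vs D='1': no prefix
  D='1' vs A='00': no prefix
  D='1' vs F='01': no prefix
No violation found over all pairs.

YES -- this is a valid prefix code. No codeword is a prefix of any other codeword.


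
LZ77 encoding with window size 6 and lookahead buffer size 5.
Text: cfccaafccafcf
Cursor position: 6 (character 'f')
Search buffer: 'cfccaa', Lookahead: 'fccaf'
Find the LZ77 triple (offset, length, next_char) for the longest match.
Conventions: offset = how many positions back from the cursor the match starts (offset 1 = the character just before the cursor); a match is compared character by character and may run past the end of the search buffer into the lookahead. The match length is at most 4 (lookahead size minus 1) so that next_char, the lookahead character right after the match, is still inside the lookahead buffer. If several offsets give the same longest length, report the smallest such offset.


Try each offset into the search buffer:
  offset=1 (pos 5, char 'a'): match length 0
  offset=2 (pos 4, char 'a'): match length 0
  offset=3 (pos 3, char 'c'): match length 0
  offset=4 (pos 2, char 'c'): match length 0
  offset=5 (pos 1, char 'f'): match length 4
  offset=6 (pos 0, char 'c'): match length 0
Longest match has length 4 at offset 5.
next_char = character at position 6 + 4 = 10 -> 'f'

Best match: offset=5, length=4 (matching 'fcca' starting at position 1)
LZ77 triple: (5, 4, 'f')


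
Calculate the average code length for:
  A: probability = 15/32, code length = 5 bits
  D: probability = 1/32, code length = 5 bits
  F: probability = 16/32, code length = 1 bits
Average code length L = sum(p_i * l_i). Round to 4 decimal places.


Weighted contributions p_i * l_i:
  A: (15/32) * 5 = 75/32
  D: (1/32) * 5 = 5/32
  F: (16/32) * 1 = 16/32
Sum = (75 + 5 + 16)/32 = 96/32

L = 96/32 = 3.0000 bits/symbol


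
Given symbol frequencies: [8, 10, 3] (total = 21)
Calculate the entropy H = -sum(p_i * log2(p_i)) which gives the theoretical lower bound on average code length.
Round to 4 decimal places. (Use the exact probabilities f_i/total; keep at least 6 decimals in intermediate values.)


Per-symbol terms -p_i * log2(p_i) with p_i = f_i/21:
  p = 8/21 = 0.380952: log2(p) = -1.392317, -p*log2(p) = 0.530407
  p = 10/21 = 0.476190: log2(p) = -1.070389, -p*log2(p) = 0.509709
  p = 3/21 = 0.142857: log2(p) = -2.807355, -p*log2(p) = 0.401051
H = 0.530407 + 0.509709 + 0.401051 = 1.441167

H = 1.4412 bits/symbol


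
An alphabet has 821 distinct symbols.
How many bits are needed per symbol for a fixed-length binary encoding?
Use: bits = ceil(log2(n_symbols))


log2(821) = 9.6812
Bracket: 2^9 = 512 < 821 <= 2^10 = 1024
So ceil(log2(821)) = 10

bits = ceil(log2(821)) = ceil(9.6812) = 10 bits


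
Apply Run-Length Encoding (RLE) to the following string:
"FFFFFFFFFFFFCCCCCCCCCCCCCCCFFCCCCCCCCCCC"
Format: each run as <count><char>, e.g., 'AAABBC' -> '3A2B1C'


Scanning runs left to right:
  i=0: run of 'F' x 12 -> '12F'
  i=12: run of 'C' x 15 -> '15C'
  i=27: run of 'F' x 2 -> '2F'
  i=29: run of 'C' x 11 -> '11C'

RLE = 12F15C2F11C


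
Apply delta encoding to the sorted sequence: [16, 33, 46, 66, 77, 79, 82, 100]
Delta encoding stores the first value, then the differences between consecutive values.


First value: 16
Deltas:
  33 - 16 = 17
  46 - 33 = 13
  66 - 46 = 20
  77 - 66 = 11
  79 - 77 = 2
  82 - 79 = 3
  100 - 82 = 18


Delta encoded: [16, 17, 13, 20, 11, 2, 3, 18]


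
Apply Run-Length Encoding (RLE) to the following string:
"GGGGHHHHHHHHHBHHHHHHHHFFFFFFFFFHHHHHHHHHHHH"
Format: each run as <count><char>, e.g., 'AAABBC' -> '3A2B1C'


Scanning runs left to right:
  i=0: run of 'G' x 4 -> '4G'
  i=4: run of 'H' x 9 -> '9H'
  i=13: run of 'B' x 1 -> '1B'
  i=14: run of 'H' x 8 -> '8H'
  i=22: run of 'F' x 9 -> '9F'
  i=31: run of 'H' x 12 -> '12H'

RLE = 4G9H1B8H9F12H


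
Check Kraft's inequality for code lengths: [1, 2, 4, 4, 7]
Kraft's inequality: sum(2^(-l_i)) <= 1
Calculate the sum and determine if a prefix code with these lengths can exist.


Sum = 2^(-1) + 2^(-2) + 2^(-4) + 2^(-4) + 2^(-7)
    = 0.5 + 0.25 + 0.0625 + 0.0625 + 0.0078125
    = 113/128 = 0.8828125
Since 0.8828125 <= 1, Kraft's inequality IS satisfied.
A prefix code with these lengths CAN exist.

Kraft sum = 0.8828125. Satisfied.


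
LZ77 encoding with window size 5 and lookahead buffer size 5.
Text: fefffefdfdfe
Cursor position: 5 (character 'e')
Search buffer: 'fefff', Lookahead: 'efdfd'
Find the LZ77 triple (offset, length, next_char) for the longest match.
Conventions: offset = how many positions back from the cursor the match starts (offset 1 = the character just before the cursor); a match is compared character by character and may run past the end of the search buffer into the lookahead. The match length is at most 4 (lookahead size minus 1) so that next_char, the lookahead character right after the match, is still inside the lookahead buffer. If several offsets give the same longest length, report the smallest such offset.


Try each offset into the search buffer:
  offset=1 (pos 4, char 'f'): match length 0
  offset=2 (pos 3, char 'f'): match length 0
  offset=3 (pos 2, char 'f'): match length 0
  offset=4 (pos 1, char 'e'): match length 2
  offset=5 (pos 0, char 'f'): match length 0
Longest match has length 2 at offset 4.
next_char = character at position 5 + 2 = 7 -> 'd'

Best match: offset=4, length=2 (matching 'ef' starting at position 1)
LZ77 triple: (4, 2, 'd')


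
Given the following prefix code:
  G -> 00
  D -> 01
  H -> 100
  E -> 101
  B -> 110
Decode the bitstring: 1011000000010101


Decoding step by step:
Bits 101 -> E
Bits 100 -> H
Bits 00 -> G
Bits 00 -> G
Bits 01 -> D
Bits 01 -> D
Bits 01 -> D


Decoded message: EHGGDDD


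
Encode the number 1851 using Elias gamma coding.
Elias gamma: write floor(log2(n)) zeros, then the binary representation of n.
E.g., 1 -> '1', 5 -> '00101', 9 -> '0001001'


num_bits = floor(log2(1851)) + 1 = 11
leading_zeros = num_bits - 1 = 10
binary(1851) = 11100111011

Elias gamma(1851) = '0000000000' + '11100111011' = 000000000011100111011 (21 bits)


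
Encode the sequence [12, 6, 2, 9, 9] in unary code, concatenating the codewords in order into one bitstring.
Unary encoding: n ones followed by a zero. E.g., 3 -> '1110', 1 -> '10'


Encode each number as n ones followed by a terminating 0:
  12 -> 1111111111110 (13 bits)
  6 -> 1111110 (7 bits)
  2 -> 110 (3 bits)
  9 -> 1111111110 (10 bits)
  9 -> 1111111110 (10 bits)
Total length = 13 + 7 + 3 + 10 + 10 = 43 bits.

Unary([12, 6, 2, 9, 9]) = 1111111111110111111011011111111101111111110 (43 bits)


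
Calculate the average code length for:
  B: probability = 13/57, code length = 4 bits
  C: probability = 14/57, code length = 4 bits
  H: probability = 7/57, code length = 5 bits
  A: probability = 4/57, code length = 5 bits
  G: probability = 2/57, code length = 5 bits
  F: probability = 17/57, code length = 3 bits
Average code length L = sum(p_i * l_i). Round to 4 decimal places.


Weighted contributions p_i * l_i:
  B: (13/57) * 4 = 52/57
  C: (14/57) * 4 = 56/57
  H: (7/57) * 5 = 35/57
  A: (4/57) * 5 = 20/57
  G: (2/57) * 5 = 10/57
  F: (17/57) * 3 = 51/57
Sum = (52 + 56 + 35 + 20 + 10 + 51)/57 = 224/57

L = 224/57 = 3.9298 bits/symbol


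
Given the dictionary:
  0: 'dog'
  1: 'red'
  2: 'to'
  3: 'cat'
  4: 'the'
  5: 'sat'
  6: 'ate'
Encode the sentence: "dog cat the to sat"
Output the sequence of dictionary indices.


Look up each word in the dictionary:
  'dog' -> 0
  'cat' -> 3
  'the' -> 4
  'to' -> 2
  'sat' -> 5

Encoded: [0, 3, 4, 2, 5]


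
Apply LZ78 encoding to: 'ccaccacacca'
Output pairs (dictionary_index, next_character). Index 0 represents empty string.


LZ78 encoding steps:
Dictionary: {0: ''}
Step 1: w='' (idx 0), next='c' -> output (0, 'c'), add 'c' as idx 1
Step 2: w='c' (idx 1), next='a' -> output (1, 'a'), add 'ca' as idx 2
Step 3: w='c' (idx 1), next='c' -> output (1, 'c'), add 'cc' as idx 3
Step 4: w='' (idx 0), next='a' -> output (0, 'a'), add 'a' as idx 4
Step 5: w='ca' (idx 2), next='c' -> output (2, 'c'), add 'cac' as idx 5
Step 6: w='ca' (idx 2), end of input -> output (2, '')


Encoded: [(0, 'c'), (1, 'a'), (1, 'c'), (0, 'a'), (2, 'c'), (2, '')]


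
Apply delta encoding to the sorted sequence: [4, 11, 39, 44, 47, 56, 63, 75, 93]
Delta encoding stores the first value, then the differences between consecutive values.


First value: 4
Deltas:
  11 - 4 = 7
  39 - 11 = 28
  44 - 39 = 5
  47 - 44 = 3
  56 - 47 = 9
  63 - 56 = 7
  75 - 63 = 12
  93 - 75 = 18


Delta encoded: [4, 7, 28, 5, 3, 9, 7, 12, 18]


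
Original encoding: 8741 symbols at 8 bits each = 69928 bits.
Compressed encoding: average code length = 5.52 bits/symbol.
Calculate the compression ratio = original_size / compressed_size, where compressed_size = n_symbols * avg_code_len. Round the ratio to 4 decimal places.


original_size = n_symbols * orig_bits = 8741 * 8 = 69928 bits
compressed_size = n_symbols * avg_code_len = 8741 * 5.52 = 48250.32 bits
ratio = original_size / compressed_size = 69928 / 48250.32 = 1.4493

Compression ratio = 1.4493


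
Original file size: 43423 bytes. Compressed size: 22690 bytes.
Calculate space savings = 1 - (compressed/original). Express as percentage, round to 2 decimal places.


ratio = compressed/original = 22690/43423 = 0.522534
savings = 1 - ratio = 1 - 0.522534 = 0.477466
as a percentage: 0.477466 * 100 = 47.75%

Space savings = 1 - 22690/43423 = 47.75%


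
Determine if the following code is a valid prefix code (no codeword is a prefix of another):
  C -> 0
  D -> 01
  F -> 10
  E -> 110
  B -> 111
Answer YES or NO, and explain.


Checking each pair (does one codeword prefix another?):
  C='0' vs D='01': prefix -- VIOLATION

NO -- this is NOT a valid prefix code. C (0) is a prefix of D (01).


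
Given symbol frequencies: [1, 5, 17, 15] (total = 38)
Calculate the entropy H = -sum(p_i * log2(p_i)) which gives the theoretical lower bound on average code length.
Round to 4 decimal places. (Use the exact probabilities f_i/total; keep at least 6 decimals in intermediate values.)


Per-symbol terms -p_i * log2(p_i) with p_i = f_i/38:
  p = 1/38 = 0.026316: log2(p) = -5.247928, -p*log2(p) = 0.138103
  p = 5/38 = 0.131579: log2(p) = -2.925999, -p*log2(p) = 0.385000
  p = 17/38 = 0.447368: log2(p) = -1.160465, -p*log2(p) = 0.519155
  p = 15/38 = 0.394737: log2(p) = -1.341037, -p*log2(p) = 0.529357
H = 0.138103 + 0.385000 + 0.519155 + 0.529357 = 1.571615

H = 1.5716 bits/symbol


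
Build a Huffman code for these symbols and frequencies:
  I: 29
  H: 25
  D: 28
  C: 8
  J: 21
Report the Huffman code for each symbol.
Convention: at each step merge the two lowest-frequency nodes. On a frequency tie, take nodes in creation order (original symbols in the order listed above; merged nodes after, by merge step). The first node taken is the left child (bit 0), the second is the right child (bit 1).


Huffman tree construction:
Step 1: Merge C(8) + J(21) = 29
Step 2: Merge H(25) + D(28) = 53
Step 3: Merge I(29) + (C+J)(29) = 58
Step 4: Merge (H+D)(53) + (I+(C+J))(58) = 111
Read each symbol's code off the tree from the root (left child = 0, right child = 1).

Codes:
  I: 10 (length 2)
  H: 00 (length 2)
  D: 01 (length 2)
  C: 110 (length 3)
  J: 111 (length 3)
Average code length: 251/111 = 2.2613 bits/symbol


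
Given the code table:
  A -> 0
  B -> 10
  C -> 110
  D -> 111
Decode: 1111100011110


Decoding:
111 -> D
110 -> C
0 -> A
0 -> A
111 -> D
10 -> B


Result: DCAADB


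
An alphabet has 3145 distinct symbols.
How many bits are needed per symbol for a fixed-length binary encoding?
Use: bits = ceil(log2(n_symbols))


log2(3145) = 11.6188
Bracket: 2^11 = 2048 < 3145 <= 2^12 = 4096
So ceil(log2(3145)) = 12

bits = ceil(log2(3145)) = ceil(11.6188) = 12 bits


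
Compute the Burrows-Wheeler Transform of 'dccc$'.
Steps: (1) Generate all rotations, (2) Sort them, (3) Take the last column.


Rotations (sorted):
  0: $dccc -> last char: c
  1: c$dcc -> last char: c
  2: cc$dc -> last char: c
  3: ccc$d -> last char: d
  4: dccc$ -> last char: $


BWT = cccd$


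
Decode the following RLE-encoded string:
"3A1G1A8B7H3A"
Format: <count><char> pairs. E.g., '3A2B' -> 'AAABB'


Expanding each <count><char> pair:
  3A -> 'AAA'
  1G -> 'G'
  1A -> 'A'
  8B -> 'BBBBBBBB'
  7H -> 'HHHHHHH'
  3A -> 'AAA'

Decoded = AAAGABBBBBBBBHHHHHHHAAA


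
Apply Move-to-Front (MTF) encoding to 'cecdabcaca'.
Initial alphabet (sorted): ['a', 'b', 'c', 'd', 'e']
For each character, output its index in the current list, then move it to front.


MTF encoding:
'c': index 2 in ['a', 'b', 'c', 'd', 'e'] -> ['c', 'a', 'b', 'd', 'e']
'e': index 4 in ['c', 'a', 'b', 'd', 'e'] -> ['e', 'c', 'a', 'b', 'd']
'c': index 1 in ['e', 'c', 'a', 'b', 'd'] -> ['c', 'e', 'a', 'b', 'd']
'd': index 4 in ['c', 'e', 'a', 'b', 'd'] -> ['d', 'c', 'e', 'a', 'b']
'a': index 3 in ['d', 'c', 'e', 'a', 'b'] -> ['a', 'd', 'c', 'e', 'b']
'b': index 4 in ['a', 'd', 'c', 'e', 'b'] -> ['b', 'a', 'd', 'c', 'e']
'c': index 3 in ['b', 'a', 'd', 'c', 'e'] -> ['c', 'b', 'a', 'd', 'e']
'a': index 2 in ['c', 'b', 'a', 'd', 'e'] -> ['a', 'c', 'b', 'd', 'e']
'c': index 1 in ['a', 'c', 'b', 'd', 'e'] -> ['c', 'a', 'b', 'd', 'e']
'a': index 1 in ['c', 'a', 'b', 'd', 'e'] -> ['a', 'c', 'b', 'd', 'e']


Output: [2, 4, 1, 4, 3, 4, 3, 2, 1, 1]


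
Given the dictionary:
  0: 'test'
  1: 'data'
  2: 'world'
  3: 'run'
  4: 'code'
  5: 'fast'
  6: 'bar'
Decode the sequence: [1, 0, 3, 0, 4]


Look up each index in the dictionary:
  1 -> 'data'
  0 -> 'test'
  3 -> 'run'
  0 -> 'test'
  4 -> 'code'

Decoded: "data test run test code"


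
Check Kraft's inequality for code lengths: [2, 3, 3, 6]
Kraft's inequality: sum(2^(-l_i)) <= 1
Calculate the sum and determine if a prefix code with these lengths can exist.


Sum = 2^(-2) + 2^(-3) + 2^(-3) + 2^(-6)
    = 0.25 + 0.125 + 0.125 + 0.015625
    = 33/64 = 0.515625
Since 0.515625 <= 1, Kraft's inequality IS satisfied.
A prefix code with these lengths CAN exist.

Kraft sum = 0.515625. Satisfied.


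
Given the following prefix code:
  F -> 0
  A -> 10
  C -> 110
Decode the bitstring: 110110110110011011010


Decoding step by step:
Bits 110 -> C
Bits 110 -> C
Bits 110 -> C
Bits 110 -> C
Bits 0 -> F
Bits 110 -> C
Bits 110 -> C
Bits 10 -> A


Decoded message: CCCCFCCA


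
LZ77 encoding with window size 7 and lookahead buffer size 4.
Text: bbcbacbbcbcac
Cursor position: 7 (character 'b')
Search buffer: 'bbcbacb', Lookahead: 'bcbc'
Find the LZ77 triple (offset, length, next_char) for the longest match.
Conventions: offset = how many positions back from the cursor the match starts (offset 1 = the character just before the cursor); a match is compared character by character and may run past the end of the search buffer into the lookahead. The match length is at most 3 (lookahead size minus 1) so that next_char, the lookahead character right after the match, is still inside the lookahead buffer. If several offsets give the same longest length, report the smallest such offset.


Try each offset into the search buffer:
  offset=1 (pos 6, char 'b'): match length 1
  offset=2 (pos 5, char 'c'): match length 0
  offset=3 (pos 4, char 'a'): match length 0
  offset=4 (pos 3, char 'b'): match length 1
  offset=5 (pos 2, char 'c'): match length 0
  offset=6 (pos 1, char 'b'): match length 3
  offset=7 (pos 0, char 'b'): match length 1
Longest match has length 3 at offset 6.
next_char = character at position 7 + 3 = 10 -> 'c'

Best match: offset=6, length=3 (matching 'bcb' starting at position 1)
LZ77 triple: (6, 3, 'c')


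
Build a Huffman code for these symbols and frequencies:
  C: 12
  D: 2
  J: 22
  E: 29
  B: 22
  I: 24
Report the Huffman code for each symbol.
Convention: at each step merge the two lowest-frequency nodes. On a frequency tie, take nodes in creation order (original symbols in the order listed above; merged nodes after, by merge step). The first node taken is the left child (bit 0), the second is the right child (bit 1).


Huffman tree construction:
Step 1: Merge D(2) + C(12) = 14
Step 2: Merge (D+C)(14) + J(22) = 36
Step 3: Merge B(22) + I(24) = 46
Step 4: Merge E(29) + ((D+C)+J)(36) = 65
Step 5: Merge (B+I)(46) + (E+((D+C)+J))(65) = 111
Read each symbol's code off the tree from the root (left child = 0, right child = 1).

Codes:
  C: 1101 (length 4)
  D: 1100 (length 4)
  J: 111 (length 3)
  E: 10 (length 2)
  B: 00 (length 2)
  I: 01 (length 2)
Average code length: 272/111 = 2.4505 bits/symbol


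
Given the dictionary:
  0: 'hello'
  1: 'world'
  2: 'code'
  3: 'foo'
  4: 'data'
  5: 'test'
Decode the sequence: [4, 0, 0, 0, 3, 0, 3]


Look up each index in the dictionary:
  4 -> 'data'
  0 -> 'hello'
  0 -> 'hello'
  0 -> 'hello'
  3 -> 'foo'
  0 -> 'hello'
  3 -> 'foo'

Decoded: "data hello hello hello foo hello foo"


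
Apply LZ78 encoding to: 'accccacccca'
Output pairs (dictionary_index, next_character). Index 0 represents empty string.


LZ78 encoding steps:
Dictionary: {0: ''}
Step 1: w='' (idx 0), next='a' -> output (0, 'a'), add 'a' as idx 1
Step 2: w='' (idx 0), next='c' -> output (0, 'c'), add 'c' as idx 2
Step 3: w='c' (idx 2), next='c' -> output (2, 'c'), add 'cc' as idx 3
Step 4: w='c' (idx 2), next='a' -> output (2, 'a'), add 'ca' as idx 4
Step 5: w='cc' (idx 3), next='c' -> output (3, 'c'), add 'ccc' as idx 5
Step 6: w='ca' (idx 4), end of input -> output (4, '')


Encoded: [(0, 'a'), (0, 'c'), (2, 'c'), (2, 'a'), (3, 'c'), (4, '')]


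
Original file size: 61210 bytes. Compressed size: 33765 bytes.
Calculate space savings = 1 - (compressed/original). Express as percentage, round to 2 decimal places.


ratio = compressed/original = 33765/61210 = 0.551626
savings = 1 - ratio = 1 - 0.551626 = 0.448374
as a percentage: 0.448374 * 100 = 44.84%

Space savings = 1 - 33765/61210 = 44.84%


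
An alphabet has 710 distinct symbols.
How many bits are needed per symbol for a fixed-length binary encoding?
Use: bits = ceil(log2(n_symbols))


log2(710) = 9.4717
Bracket: 2^9 = 512 < 710 <= 2^10 = 1024
So ceil(log2(710)) = 10

bits = ceil(log2(710)) = ceil(9.4717) = 10 bits


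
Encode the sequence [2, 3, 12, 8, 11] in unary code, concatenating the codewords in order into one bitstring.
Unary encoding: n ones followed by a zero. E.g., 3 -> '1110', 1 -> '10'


Encode each number as n ones followed by a terminating 0:
  2 -> 110 (3 bits)
  3 -> 1110 (4 bits)
  12 -> 1111111111110 (13 bits)
  8 -> 111111110 (9 bits)
  11 -> 111111111110 (12 bits)
Total length = 3 + 4 + 13 + 9 + 12 = 41 bits.

Unary([2, 3, 12, 8, 11]) = 11011101111111111110111111110111111111110 (41 bits)


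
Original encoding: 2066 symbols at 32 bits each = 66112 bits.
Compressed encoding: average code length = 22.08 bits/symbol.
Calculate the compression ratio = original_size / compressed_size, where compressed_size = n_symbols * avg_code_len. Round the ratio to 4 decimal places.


original_size = n_symbols * orig_bits = 2066 * 32 = 66112 bits
compressed_size = n_symbols * avg_code_len = 2066 * 22.08 = 45617.28 bits
ratio = original_size / compressed_size = 66112 / 45617.28 = 1.4493

Compression ratio = 1.4493


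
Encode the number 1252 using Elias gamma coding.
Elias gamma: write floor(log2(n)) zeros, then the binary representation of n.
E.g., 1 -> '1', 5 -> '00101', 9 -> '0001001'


num_bits = floor(log2(1252)) + 1 = 11
leading_zeros = num_bits - 1 = 10
binary(1252) = 10011100100

Elias gamma(1252) = '0000000000' + '10011100100' = 000000000010011100100 (21 bits)


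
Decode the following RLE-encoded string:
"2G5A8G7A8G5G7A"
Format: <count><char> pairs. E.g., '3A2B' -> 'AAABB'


Expanding each <count><char> pair:
  2G -> 'GG'
  5A -> 'AAAAA'
  8G -> 'GGGGGGGG'
  7A -> 'AAAAAAA'
  8G -> 'GGGGGGGG'
  5G -> 'GGGGG'
  7A -> 'AAAAAAA'

Decoded = GGAAAAAGGGGGGGGAAAAAAAGGGGGGGGGGGGGAAAAAAA


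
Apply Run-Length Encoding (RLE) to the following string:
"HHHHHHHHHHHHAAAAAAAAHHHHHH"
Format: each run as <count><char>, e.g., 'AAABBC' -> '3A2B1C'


Scanning runs left to right:
  i=0: run of 'H' x 12 -> '12H'
  i=12: run of 'A' x 8 -> '8A'
  i=20: run of 'H' x 6 -> '6H'

RLE = 12H8A6H


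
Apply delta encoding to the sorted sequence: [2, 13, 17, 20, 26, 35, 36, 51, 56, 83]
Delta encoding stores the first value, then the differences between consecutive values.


First value: 2
Deltas:
  13 - 2 = 11
  17 - 13 = 4
  20 - 17 = 3
  26 - 20 = 6
  35 - 26 = 9
  36 - 35 = 1
  51 - 36 = 15
  56 - 51 = 5
  83 - 56 = 27


Delta encoded: [2, 11, 4, 3, 6, 9, 1, 15, 5, 27]


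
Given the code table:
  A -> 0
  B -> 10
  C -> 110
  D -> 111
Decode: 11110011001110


Decoding:
111 -> D
10 -> B
0 -> A
110 -> C
0 -> A
111 -> D
0 -> A


Result: DBACADA


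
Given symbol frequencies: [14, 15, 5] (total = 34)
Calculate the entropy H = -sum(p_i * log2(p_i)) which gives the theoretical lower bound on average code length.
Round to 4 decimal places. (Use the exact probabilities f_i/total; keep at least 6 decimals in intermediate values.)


Per-symbol terms -p_i * log2(p_i) with p_i = f_i/34:
  p = 14/34 = 0.411765: log2(p) = -1.280108, -p*log2(p) = 0.527103
  p = 15/34 = 0.441176: log2(p) = -1.180572, -p*log2(p) = 0.520841
  p = 5/34 = 0.147059: log2(p) = -2.765535, -p*log2(p) = 0.406696
H = 0.527103 + 0.520841 + 0.406696 = 1.454640

H = 1.4546 bits/symbol


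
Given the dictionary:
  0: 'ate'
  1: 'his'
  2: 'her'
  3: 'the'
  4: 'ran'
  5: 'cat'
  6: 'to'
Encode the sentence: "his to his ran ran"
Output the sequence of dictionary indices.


Look up each word in the dictionary:
  'his' -> 1
  'to' -> 6
  'his' -> 1
  'ran' -> 4
  'ran' -> 4

Encoded: [1, 6, 1, 4, 4]


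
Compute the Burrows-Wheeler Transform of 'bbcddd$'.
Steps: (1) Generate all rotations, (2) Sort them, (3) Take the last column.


Rotations (sorted):
  0: $bbcddd -> last char: d
  1: bbcddd$ -> last char: $
  2: bcddd$b -> last char: b
  3: cddd$bb -> last char: b
  4: d$bbcdd -> last char: d
  5: dd$bbcd -> last char: d
  6: ddd$bbc -> last char: c


BWT = d$bbddc


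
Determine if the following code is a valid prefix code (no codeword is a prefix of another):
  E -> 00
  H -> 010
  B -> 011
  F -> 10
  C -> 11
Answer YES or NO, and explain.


Checking each pair (does one codeword prefix another?):
  E='00' vs H='010': no prefix
  E='00' vs B='011': no prefix
  E='00' vs F='10': no prefix
  E='00' vs C='11': no prefix
  H='010' vs E='00': no prefix
  H='010' vs B='011': no prefix
  H='010' vs F='10': no prefix
  H='010' vs C='11': no prefix
  B='011' vs E='00': no prefix
  B='011' vs H='010': no prefix
  B='011' vs F='10': no prefix
  B='011' vs C='11': no prefix
  F='10' vs E='00': no prefix
  F='10' vs H='010': no prefix
  F='10' vs B='011': no prefix
  F='10' vs C='11': no prefix
  C='11' vs E='00': no prefix
  C='11' vs H='010': no prefix
  C='11' vs B='011': no prefix
  C='11' vs F='10': no prefix
No violation found over all pairs.

YES -- this is a valid prefix code. No codeword is a prefix of any other codeword.


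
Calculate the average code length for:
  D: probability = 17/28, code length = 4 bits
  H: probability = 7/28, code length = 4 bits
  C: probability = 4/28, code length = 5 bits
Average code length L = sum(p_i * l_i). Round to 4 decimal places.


Weighted contributions p_i * l_i:
  D: (17/28) * 4 = 68/28
  H: (7/28) * 4 = 28/28
  C: (4/28) * 5 = 20/28
Sum = (68 + 28 + 20)/28 = 116/28

L = 116/28 = 4.1429 bits/symbol


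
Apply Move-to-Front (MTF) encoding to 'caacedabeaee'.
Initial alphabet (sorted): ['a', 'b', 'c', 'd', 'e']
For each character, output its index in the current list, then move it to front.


MTF encoding:
'c': index 2 in ['a', 'b', 'c', 'd', 'e'] -> ['c', 'a', 'b', 'd', 'e']
'a': index 1 in ['c', 'a', 'b', 'd', 'e'] -> ['a', 'c', 'b', 'd', 'e']
'a': index 0 in ['a', 'c', 'b', 'd', 'e'] -> ['a', 'c', 'b', 'd', 'e']
'c': index 1 in ['a', 'c', 'b', 'd', 'e'] -> ['c', 'a', 'b', 'd', 'e']
'e': index 4 in ['c', 'a', 'b', 'd', 'e'] -> ['e', 'c', 'a', 'b', 'd']
'd': index 4 in ['e', 'c', 'a', 'b', 'd'] -> ['d', 'e', 'c', 'a', 'b']
'a': index 3 in ['d', 'e', 'c', 'a', 'b'] -> ['a', 'd', 'e', 'c', 'b']
'b': index 4 in ['a', 'd', 'e', 'c', 'b'] -> ['b', 'a', 'd', 'e', 'c']
'e': index 3 in ['b', 'a', 'd', 'e', 'c'] -> ['e', 'b', 'a', 'd', 'c']
'a': index 2 in ['e', 'b', 'a', 'd', 'c'] -> ['a', 'e', 'b', 'd', 'c']
'e': index 1 in ['a', 'e', 'b', 'd', 'c'] -> ['e', 'a', 'b', 'd', 'c']
'e': index 0 in ['e', 'a', 'b', 'd', 'c'] -> ['e', 'a', 'b', 'd', 'c']


Output: [2, 1, 0, 1, 4, 4, 3, 4, 3, 2, 1, 0]


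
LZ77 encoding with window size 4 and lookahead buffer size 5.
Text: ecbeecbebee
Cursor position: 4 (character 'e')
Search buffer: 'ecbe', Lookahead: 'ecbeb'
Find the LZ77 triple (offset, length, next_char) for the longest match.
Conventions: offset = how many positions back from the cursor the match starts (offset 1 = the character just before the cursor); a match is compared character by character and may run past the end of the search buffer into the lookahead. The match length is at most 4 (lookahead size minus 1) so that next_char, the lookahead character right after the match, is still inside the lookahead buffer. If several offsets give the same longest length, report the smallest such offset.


Try each offset into the search buffer:
  offset=1 (pos 3, char 'e'): match length 1
  offset=2 (pos 2, char 'b'): match length 0
  offset=3 (pos 1, char 'c'): match length 0
  offset=4 (pos 0, char 'e'): match length 4
Longest match has length 4 at offset 4.
next_char = character at position 4 + 4 = 8 -> 'b'

Best match: offset=4, length=4 (matching 'ecbe' starting at position 0)
LZ77 triple: (4, 4, 'b')


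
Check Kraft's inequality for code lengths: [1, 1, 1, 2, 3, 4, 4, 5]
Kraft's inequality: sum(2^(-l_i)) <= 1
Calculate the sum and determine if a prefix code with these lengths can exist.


Sum = 2^(-1) + 2^(-1) + 2^(-1) + 2^(-2) + 2^(-3) + 2^(-4) + 2^(-4) + 2^(-5)
    = 0.5 + 0.5 + 0.5 + 0.25 + 0.125 + 0.0625 + 0.0625 + 0.03125
    = 65/32 = 2.03125
Since 2.03125 > 1, Kraft's inequality is NOT satisfied.
A prefix code with these lengths CANNOT exist.

Kraft sum = 2.03125. Not satisfied.


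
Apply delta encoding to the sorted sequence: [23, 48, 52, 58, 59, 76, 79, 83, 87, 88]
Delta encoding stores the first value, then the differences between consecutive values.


First value: 23
Deltas:
  48 - 23 = 25
  52 - 48 = 4
  58 - 52 = 6
  59 - 58 = 1
  76 - 59 = 17
  79 - 76 = 3
  83 - 79 = 4
  87 - 83 = 4
  88 - 87 = 1


Delta encoded: [23, 25, 4, 6, 1, 17, 3, 4, 4, 1]


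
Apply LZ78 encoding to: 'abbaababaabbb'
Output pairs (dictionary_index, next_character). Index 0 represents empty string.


LZ78 encoding steps:
Dictionary: {0: ''}
Step 1: w='' (idx 0), next='a' -> output (0, 'a'), add 'a' as idx 1
Step 2: w='' (idx 0), next='b' -> output (0, 'b'), add 'b' as idx 2
Step 3: w='b' (idx 2), next='a' -> output (2, 'a'), add 'ba' as idx 3
Step 4: w='a' (idx 1), next='b' -> output (1, 'b'), add 'ab' as idx 4
Step 5: w='ab' (idx 4), next='a' -> output (4, 'a'), add 'aba' as idx 5
Step 6: w='ab' (idx 4), next='b' -> output (4, 'b'), add 'abb' as idx 6
Step 7: w='b' (idx 2), end of input -> output (2, '')


Encoded: [(0, 'a'), (0, 'b'), (2, 'a'), (1, 'b'), (4, 'a'), (4, 'b'), (2, '')]


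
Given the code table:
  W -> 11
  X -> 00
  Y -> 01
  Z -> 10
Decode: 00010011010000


Decoding:
00 -> X
01 -> Y
00 -> X
11 -> W
01 -> Y
00 -> X
00 -> X


Result: XYXWYXX


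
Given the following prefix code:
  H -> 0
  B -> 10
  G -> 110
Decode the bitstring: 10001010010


Decoding step by step:
Bits 10 -> B
Bits 0 -> H
Bits 0 -> H
Bits 10 -> B
Bits 10 -> B
Bits 0 -> H
Bits 10 -> B


Decoded message: BHHBBHB
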